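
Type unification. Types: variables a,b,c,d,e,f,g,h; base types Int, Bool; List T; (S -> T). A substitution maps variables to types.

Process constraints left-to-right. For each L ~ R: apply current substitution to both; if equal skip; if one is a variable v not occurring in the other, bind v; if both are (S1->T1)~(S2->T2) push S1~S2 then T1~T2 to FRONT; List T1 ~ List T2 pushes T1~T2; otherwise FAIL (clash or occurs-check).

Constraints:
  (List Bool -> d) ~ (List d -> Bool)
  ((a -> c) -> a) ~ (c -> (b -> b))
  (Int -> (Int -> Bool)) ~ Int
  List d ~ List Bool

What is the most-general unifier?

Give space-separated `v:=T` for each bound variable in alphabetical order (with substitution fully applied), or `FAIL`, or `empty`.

Answer: FAIL

Derivation:
step 1: unify (List Bool -> d) ~ (List d -> Bool)  [subst: {-} | 3 pending]
  -> decompose arrow: push List Bool~List d, d~Bool
step 2: unify List Bool ~ List d  [subst: {-} | 4 pending]
  -> decompose List: push Bool~d
step 3: unify Bool ~ d  [subst: {-} | 4 pending]
  bind d := Bool
step 4: unify Bool ~ Bool  [subst: {d:=Bool} | 3 pending]
  -> identical, skip
step 5: unify ((a -> c) -> a) ~ (c -> (b -> b))  [subst: {d:=Bool} | 2 pending]
  -> decompose arrow: push (a -> c)~c, a~(b -> b)
step 6: unify (a -> c) ~ c  [subst: {d:=Bool} | 3 pending]
  occurs-check fail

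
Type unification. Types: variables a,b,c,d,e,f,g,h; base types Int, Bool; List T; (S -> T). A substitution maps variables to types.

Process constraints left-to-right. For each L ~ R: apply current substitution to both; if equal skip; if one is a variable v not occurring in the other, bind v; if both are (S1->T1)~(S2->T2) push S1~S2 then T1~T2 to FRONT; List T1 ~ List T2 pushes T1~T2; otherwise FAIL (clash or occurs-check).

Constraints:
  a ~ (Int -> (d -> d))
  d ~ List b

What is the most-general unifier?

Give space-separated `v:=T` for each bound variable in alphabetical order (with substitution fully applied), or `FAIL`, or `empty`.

step 1: unify a ~ (Int -> (d -> d))  [subst: {-} | 1 pending]
  bind a := (Int -> (d -> d))
step 2: unify d ~ List b  [subst: {a:=(Int -> (d -> d))} | 0 pending]
  bind d := List b

Answer: a:=(Int -> (List b -> List b)) d:=List b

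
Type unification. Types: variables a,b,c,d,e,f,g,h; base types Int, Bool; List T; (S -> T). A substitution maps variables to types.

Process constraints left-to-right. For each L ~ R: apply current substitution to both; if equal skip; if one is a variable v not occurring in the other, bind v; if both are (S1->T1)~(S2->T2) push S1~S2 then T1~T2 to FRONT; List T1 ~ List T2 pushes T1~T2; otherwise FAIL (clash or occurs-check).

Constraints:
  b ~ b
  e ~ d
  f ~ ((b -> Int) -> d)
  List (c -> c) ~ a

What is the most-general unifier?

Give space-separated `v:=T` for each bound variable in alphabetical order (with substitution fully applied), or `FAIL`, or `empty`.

step 1: unify b ~ b  [subst: {-} | 3 pending]
  -> identical, skip
step 2: unify e ~ d  [subst: {-} | 2 pending]
  bind e := d
step 3: unify f ~ ((b -> Int) -> d)  [subst: {e:=d} | 1 pending]
  bind f := ((b -> Int) -> d)
step 4: unify List (c -> c) ~ a  [subst: {e:=d, f:=((b -> Int) -> d)} | 0 pending]
  bind a := List (c -> c)

Answer: a:=List (c -> c) e:=d f:=((b -> Int) -> d)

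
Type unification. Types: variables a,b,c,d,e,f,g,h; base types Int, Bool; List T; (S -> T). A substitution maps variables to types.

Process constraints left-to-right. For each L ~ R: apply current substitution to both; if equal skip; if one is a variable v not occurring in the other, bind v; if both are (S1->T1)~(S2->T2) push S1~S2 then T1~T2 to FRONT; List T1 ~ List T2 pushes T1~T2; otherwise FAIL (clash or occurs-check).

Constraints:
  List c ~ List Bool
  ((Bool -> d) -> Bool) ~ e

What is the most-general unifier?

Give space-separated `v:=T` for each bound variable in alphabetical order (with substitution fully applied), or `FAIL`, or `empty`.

step 1: unify List c ~ List Bool  [subst: {-} | 1 pending]
  -> decompose List: push c~Bool
step 2: unify c ~ Bool  [subst: {-} | 1 pending]
  bind c := Bool
step 3: unify ((Bool -> d) -> Bool) ~ e  [subst: {c:=Bool} | 0 pending]
  bind e := ((Bool -> d) -> Bool)

Answer: c:=Bool e:=((Bool -> d) -> Bool)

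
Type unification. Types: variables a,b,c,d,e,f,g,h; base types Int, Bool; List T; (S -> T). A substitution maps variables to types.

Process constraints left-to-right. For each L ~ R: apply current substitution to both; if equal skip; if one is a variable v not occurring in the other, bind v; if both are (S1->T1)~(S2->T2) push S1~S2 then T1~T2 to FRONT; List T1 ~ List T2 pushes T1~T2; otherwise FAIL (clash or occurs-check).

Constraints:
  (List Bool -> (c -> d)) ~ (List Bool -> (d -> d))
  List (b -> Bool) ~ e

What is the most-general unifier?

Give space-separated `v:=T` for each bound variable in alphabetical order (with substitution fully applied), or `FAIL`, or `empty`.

step 1: unify (List Bool -> (c -> d)) ~ (List Bool -> (d -> d))  [subst: {-} | 1 pending]
  -> decompose arrow: push List Bool~List Bool, (c -> d)~(d -> d)
step 2: unify List Bool ~ List Bool  [subst: {-} | 2 pending]
  -> identical, skip
step 3: unify (c -> d) ~ (d -> d)  [subst: {-} | 1 pending]
  -> decompose arrow: push c~d, d~d
step 4: unify c ~ d  [subst: {-} | 2 pending]
  bind c := d
step 5: unify d ~ d  [subst: {c:=d} | 1 pending]
  -> identical, skip
step 6: unify List (b -> Bool) ~ e  [subst: {c:=d} | 0 pending]
  bind e := List (b -> Bool)

Answer: c:=d e:=List (b -> Bool)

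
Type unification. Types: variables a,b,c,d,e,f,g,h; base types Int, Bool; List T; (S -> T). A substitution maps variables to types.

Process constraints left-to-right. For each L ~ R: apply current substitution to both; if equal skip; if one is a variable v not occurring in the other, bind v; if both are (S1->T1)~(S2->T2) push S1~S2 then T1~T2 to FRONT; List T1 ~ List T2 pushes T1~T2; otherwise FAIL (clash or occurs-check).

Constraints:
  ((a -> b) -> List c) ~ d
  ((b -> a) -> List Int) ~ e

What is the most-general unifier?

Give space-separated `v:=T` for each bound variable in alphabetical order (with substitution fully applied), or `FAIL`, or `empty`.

Answer: d:=((a -> b) -> List c) e:=((b -> a) -> List Int)

Derivation:
step 1: unify ((a -> b) -> List c) ~ d  [subst: {-} | 1 pending]
  bind d := ((a -> b) -> List c)
step 2: unify ((b -> a) -> List Int) ~ e  [subst: {d:=((a -> b) -> List c)} | 0 pending]
  bind e := ((b -> a) -> List Int)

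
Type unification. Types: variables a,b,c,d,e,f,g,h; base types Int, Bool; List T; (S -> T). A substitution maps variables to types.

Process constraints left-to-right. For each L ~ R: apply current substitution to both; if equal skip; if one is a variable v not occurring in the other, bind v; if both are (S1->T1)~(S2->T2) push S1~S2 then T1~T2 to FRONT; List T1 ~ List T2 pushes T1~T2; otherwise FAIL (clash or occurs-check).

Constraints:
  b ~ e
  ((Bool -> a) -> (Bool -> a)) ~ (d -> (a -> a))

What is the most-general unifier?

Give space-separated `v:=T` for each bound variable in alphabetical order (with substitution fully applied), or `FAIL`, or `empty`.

Answer: a:=Bool b:=e d:=(Bool -> Bool)

Derivation:
step 1: unify b ~ e  [subst: {-} | 1 pending]
  bind b := e
step 2: unify ((Bool -> a) -> (Bool -> a)) ~ (d -> (a -> a))  [subst: {b:=e} | 0 pending]
  -> decompose arrow: push (Bool -> a)~d, (Bool -> a)~(a -> a)
step 3: unify (Bool -> a) ~ d  [subst: {b:=e} | 1 pending]
  bind d := (Bool -> a)
step 4: unify (Bool -> a) ~ (a -> a)  [subst: {b:=e, d:=(Bool -> a)} | 0 pending]
  -> decompose arrow: push Bool~a, a~a
step 5: unify Bool ~ a  [subst: {b:=e, d:=(Bool -> a)} | 1 pending]
  bind a := Bool
step 6: unify Bool ~ Bool  [subst: {b:=e, d:=(Bool -> a), a:=Bool} | 0 pending]
  -> identical, skip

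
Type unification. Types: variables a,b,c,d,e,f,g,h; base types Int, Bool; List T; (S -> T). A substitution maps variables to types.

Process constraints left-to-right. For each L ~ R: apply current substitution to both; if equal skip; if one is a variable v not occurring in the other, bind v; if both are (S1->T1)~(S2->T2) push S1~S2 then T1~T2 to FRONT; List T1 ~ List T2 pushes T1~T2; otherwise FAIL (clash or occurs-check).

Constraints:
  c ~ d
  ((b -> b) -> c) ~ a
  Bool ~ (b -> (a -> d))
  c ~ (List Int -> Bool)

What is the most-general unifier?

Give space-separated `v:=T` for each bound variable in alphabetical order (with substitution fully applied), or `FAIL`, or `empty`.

Answer: FAIL

Derivation:
step 1: unify c ~ d  [subst: {-} | 3 pending]
  bind c := d
step 2: unify ((b -> b) -> d) ~ a  [subst: {c:=d} | 2 pending]
  bind a := ((b -> b) -> d)
step 3: unify Bool ~ (b -> (((b -> b) -> d) -> d))  [subst: {c:=d, a:=((b -> b) -> d)} | 1 pending]
  clash: Bool vs (b -> (((b -> b) -> d) -> d))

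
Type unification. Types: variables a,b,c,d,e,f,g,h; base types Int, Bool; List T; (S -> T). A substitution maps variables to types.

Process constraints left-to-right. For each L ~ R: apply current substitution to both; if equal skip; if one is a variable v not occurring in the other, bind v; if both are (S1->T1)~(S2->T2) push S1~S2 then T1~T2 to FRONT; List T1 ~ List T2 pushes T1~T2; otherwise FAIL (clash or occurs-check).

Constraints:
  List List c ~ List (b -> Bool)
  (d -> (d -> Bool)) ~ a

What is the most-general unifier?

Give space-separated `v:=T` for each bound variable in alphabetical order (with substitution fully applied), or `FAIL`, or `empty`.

Answer: FAIL

Derivation:
step 1: unify List List c ~ List (b -> Bool)  [subst: {-} | 1 pending]
  -> decompose List: push List c~(b -> Bool)
step 2: unify List c ~ (b -> Bool)  [subst: {-} | 1 pending]
  clash: List c vs (b -> Bool)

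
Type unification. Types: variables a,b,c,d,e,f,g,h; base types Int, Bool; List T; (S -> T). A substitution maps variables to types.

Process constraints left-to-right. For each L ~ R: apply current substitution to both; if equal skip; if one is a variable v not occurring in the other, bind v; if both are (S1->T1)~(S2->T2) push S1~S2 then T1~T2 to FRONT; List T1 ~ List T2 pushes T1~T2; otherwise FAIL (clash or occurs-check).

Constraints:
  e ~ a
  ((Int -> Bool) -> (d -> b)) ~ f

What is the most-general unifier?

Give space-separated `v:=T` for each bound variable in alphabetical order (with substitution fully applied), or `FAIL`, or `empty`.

Answer: e:=a f:=((Int -> Bool) -> (d -> b))

Derivation:
step 1: unify e ~ a  [subst: {-} | 1 pending]
  bind e := a
step 2: unify ((Int -> Bool) -> (d -> b)) ~ f  [subst: {e:=a} | 0 pending]
  bind f := ((Int -> Bool) -> (d -> b))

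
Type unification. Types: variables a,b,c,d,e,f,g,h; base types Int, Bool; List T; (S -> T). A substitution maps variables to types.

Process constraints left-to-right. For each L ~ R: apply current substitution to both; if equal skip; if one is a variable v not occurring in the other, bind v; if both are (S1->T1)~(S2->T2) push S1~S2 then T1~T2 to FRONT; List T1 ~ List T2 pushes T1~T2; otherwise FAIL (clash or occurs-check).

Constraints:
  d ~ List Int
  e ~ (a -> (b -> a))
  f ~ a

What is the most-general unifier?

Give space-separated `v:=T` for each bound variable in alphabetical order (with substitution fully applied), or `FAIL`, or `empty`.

Answer: d:=List Int e:=(a -> (b -> a)) f:=a

Derivation:
step 1: unify d ~ List Int  [subst: {-} | 2 pending]
  bind d := List Int
step 2: unify e ~ (a -> (b -> a))  [subst: {d:=List Int} | 1 pending]
  bind e := (a -> (b -> a))
step 3: unify f ~ a  [subst: {d:=List Int, e:=(a -> (b -> a))} | 0 pending]
  bind f := a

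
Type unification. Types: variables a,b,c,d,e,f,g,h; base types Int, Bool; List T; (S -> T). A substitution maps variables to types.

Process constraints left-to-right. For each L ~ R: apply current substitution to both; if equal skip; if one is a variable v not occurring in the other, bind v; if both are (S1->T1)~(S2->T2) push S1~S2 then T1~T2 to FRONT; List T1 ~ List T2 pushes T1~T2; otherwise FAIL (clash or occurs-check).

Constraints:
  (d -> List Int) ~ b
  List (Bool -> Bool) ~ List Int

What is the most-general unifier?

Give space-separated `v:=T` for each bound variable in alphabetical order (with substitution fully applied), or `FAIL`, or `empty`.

Answer: FAIL

Derivation:
step 1: unify (d -> List Int) ~ b  [subst: {-} | 1 pending]
  bind b := (d -> List Int)
step 2: unify List (Bool -> Bool) ~ List Int  [subst: {b:=(d -> List Int)} | 0 pending]
  -> decompose List: push (Bool -> Bool)~Int
step 3: unify (Bool -> Bool) ~ Int  [subst: {b:=(d -> List Int)} | 0 pending]
  clash: (Bool -> Bool) vs Int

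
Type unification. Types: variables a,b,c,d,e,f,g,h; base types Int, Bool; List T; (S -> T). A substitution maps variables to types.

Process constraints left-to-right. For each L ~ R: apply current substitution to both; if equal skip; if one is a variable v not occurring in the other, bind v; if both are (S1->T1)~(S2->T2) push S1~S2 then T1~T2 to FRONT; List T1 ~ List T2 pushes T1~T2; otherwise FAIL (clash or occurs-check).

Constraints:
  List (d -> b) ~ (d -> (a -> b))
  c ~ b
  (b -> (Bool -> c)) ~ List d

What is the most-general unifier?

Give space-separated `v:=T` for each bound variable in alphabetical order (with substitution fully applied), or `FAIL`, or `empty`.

Answer: FAIL

Derivation:
step 1: unify List (d -> b) ~ (d -> (a -> b))  [subst: {-} | 2 pending]
  clash: List (d -> b) vs (d -> (a -> b))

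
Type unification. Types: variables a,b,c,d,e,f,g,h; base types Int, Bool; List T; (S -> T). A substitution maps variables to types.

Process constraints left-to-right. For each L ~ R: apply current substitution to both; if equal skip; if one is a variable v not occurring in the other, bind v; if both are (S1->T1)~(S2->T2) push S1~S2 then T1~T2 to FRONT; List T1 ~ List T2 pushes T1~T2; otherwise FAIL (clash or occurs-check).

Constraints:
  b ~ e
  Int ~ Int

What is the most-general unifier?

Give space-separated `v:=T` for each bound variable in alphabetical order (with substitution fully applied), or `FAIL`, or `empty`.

Answer: b:=e

Derivation:
step 1: unify b ~ e  [subst: {-} | 1 pending]
  bind b := e
step 2: unify Int ~ Int  [subst: {b:=e} | 0 pending]
  -> identical, skip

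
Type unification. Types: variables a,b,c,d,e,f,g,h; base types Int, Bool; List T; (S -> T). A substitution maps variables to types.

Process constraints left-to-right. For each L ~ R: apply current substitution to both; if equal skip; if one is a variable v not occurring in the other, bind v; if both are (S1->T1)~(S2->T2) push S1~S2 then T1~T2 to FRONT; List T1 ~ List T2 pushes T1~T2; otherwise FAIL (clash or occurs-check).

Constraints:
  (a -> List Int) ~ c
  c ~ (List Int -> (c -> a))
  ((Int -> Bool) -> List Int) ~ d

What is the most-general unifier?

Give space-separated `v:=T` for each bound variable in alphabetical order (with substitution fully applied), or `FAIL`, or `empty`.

step 1: unify (a -> List Int) ~ c  [subst: {-} | 2 pending]
  bind c := (a -> List Int)
step 2: unify (a -> List Int) ~ (List Int -> ((a -> List Int) -> a))  [subst: {c:=(a -> List Int)} | 1 pending]
  -> decompose arrow: push a~List Int, List Int~((a -> List Int) -> a)
step 3: unify a ~ List Int  [subst: {c:=(a -> List Int)} | 2 pending]
  bind a := List Int
step 4: unify List Int ~ ((List Int -> List Int) -> List Int)  [subst: {c:=(a -> List Int), a:=List Int} | 1 pending]
  clash: List Int vs ((List Int -> List Int) -> List Int)

Answer: FAIL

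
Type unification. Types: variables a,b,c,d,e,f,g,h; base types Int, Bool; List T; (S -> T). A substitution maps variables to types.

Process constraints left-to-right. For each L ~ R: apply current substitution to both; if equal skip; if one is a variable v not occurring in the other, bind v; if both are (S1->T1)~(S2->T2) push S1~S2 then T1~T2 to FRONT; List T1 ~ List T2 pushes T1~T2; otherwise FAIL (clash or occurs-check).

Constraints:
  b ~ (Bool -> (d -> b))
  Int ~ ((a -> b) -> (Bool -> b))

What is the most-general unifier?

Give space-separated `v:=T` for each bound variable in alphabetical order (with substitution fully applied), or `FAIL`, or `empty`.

Answer: FAIL

Derivation:
step 1: unify b ~ (Bool -> (d -> b))  [subst: {-} | 1 pending]
  occurs-check fail: b in (Bool -> (d -> b))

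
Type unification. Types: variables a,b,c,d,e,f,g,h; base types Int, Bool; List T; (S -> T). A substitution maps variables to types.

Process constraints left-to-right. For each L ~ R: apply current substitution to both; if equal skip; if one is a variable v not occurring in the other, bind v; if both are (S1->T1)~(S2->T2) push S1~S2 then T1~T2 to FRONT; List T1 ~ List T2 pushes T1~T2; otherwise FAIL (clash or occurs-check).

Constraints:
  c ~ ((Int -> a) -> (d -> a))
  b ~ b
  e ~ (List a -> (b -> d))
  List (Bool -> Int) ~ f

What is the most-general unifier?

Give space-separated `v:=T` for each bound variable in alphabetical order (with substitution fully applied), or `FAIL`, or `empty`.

Answer: c:=((Int -> a) -> (d -> a)) e:=(List a -> (b -> d)) f:=List (Bool -> Int)

Derivation:
step 1: unify c ~ ((Int -> a) -> (d -> a))  [subst: {-} | 3 pending]
  bind c := ((Int -> a) -> (d -> a))
step 2: unify b ~ b  [subst: {c:=((Int -> a) -> (d -> a))} | 2 pending]
  -> identical, skip
step 3: unify e ~ (List a -> (b -> d))  [subst: {c:=((Int -> a) -> (d -> a))} | 1 pending]
  bind e := (List a -> (b -> d))
step 4: unify List (Bool -> Int) ~ f  [subst: {c:=((Int -> a) -> (d -> a)), e:=(List a -> (b -> d))} | 0 pending]
  bind f := List (Bool -> Int)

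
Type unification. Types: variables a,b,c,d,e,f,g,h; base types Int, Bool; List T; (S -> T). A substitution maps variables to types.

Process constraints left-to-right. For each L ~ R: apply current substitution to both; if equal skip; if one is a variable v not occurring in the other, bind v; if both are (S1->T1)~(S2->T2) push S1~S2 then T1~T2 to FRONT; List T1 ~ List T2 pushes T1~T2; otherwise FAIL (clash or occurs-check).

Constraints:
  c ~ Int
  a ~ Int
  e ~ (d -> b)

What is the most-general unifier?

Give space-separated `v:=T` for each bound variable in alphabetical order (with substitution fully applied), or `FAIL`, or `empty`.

Answer: a:=Int c:=Int e:=(d -> b)

Derivation:
step 1: unify c ~ Int  [subst: {-} | 2 pending]
  bind c := Int
step 2: unify a ~ Int  [subst: {c:=Int} | 1 pending]
  bind a := Int
step 3: unify e ~ (d -> b)  [subst: {c:=Int, a:=Int} | 0 pending]
  bind e := (d -> b)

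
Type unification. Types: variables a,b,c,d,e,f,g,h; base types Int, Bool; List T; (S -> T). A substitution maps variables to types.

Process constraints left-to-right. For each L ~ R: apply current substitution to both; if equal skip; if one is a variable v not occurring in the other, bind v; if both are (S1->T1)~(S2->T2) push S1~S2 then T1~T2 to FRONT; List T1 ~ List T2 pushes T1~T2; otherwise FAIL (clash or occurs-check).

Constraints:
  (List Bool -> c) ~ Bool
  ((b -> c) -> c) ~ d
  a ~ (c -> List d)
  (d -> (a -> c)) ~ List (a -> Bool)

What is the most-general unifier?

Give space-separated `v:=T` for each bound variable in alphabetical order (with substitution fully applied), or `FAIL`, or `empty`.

Answer: FAIL

Derivation:
step 1: unify (List Bool -> c) ~ Bool  [subst: {-} | 3 pending]
  clash: (List Bool -> c) vs Bool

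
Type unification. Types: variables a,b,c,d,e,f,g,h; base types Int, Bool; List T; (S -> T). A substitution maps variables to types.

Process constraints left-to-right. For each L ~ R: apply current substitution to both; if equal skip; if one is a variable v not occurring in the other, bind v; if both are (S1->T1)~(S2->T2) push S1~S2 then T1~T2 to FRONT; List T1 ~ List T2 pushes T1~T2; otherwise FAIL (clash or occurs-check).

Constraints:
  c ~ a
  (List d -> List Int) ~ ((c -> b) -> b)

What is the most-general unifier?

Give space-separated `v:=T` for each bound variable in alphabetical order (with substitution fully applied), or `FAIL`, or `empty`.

Answer: FAIL

Derivation:
step 1: unify c ~ a  [subst: {-} | 1 pending]
  bind c := a
step 2: unify (List d -> List Int) ~ ((a -> b) -> b)  [subst: {c:=a} | 0 pending]
  -> decompose arrow: push List d~(a -> b), List Int~b
step 3: unify List d ~ (a -> b)  [subst: {c:=a} | 1 pending]
  clash: List d vs (a -> b)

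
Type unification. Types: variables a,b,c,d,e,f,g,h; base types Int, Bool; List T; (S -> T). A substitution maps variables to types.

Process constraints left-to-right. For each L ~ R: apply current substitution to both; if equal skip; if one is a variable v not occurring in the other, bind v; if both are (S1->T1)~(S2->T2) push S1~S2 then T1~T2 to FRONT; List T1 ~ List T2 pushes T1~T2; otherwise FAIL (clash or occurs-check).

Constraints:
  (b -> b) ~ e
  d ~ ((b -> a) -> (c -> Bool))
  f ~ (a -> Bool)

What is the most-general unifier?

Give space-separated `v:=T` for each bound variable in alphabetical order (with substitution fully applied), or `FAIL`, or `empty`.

Answer: d:=((b -> a) -> (c -> Bool)) e:=(b -> b) f:=(a -> Bool)

Derivation:
step 1: unify (b -> b) ~ e  [subst: {-} | 2 pending]
  bind e := (b -> b)
step 2: unify d ~ ((b -> a) -> (c -> Bool))  [subst: {e:=(b -> b)} | 1 pending]
  bind d := ((b -> a) -> (c -> Bool))
step 3: unify f ~ (a -> Bool)  [subst: {e:=(b -> b), d:=((b -> a) -> (c -> Bool))} | 0 pending]
  bind f := (a -> Bool)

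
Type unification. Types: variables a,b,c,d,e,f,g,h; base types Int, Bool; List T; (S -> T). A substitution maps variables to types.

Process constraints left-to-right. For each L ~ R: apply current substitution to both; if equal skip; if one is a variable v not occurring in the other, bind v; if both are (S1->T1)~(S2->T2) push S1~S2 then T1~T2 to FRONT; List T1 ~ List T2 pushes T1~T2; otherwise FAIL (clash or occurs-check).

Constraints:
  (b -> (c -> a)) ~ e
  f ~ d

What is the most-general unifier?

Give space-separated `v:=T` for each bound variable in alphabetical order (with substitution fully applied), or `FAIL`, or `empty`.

step 1: unify (b -> (c -> a)) ~ e  [subst: {-} | 1 pending]
  bind e := (b -> (c -> a))
step 2: unify f ~ d  [subst: {e:=(b -> (c -> a))} | 0 pending]
  bind f := d

Answer: e:=(b -> (c -> a)) f:=d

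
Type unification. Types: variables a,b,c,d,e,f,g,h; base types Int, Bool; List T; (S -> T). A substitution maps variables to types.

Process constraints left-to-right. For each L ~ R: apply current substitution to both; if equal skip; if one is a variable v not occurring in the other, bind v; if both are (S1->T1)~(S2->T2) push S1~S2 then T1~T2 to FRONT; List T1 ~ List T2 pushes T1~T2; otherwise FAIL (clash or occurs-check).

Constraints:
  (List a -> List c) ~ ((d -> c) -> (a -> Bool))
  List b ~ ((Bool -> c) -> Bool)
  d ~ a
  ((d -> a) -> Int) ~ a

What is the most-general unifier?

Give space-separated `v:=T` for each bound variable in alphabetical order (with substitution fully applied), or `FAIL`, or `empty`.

step 1: unify (List a -> List c) ~ ((d -> c) -> (a -> Bool))  [subst: {-} | 3 pending]
  -> decompose arrow: push List a~(d -> c), List c~(a -> Bool)
step 2: unify List a ~ (d -> c)  [subst: {-} | 4 pending]
  clash: List a vs (d -> c)

Answer: FAIL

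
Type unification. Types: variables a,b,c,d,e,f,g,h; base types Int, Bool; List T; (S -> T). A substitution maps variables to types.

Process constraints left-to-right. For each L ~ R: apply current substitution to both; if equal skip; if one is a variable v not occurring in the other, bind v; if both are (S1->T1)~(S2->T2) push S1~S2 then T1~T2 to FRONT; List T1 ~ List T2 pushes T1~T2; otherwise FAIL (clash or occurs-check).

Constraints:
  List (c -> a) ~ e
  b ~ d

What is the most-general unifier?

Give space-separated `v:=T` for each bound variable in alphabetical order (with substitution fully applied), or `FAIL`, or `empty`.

step 1: unify List (c -> a) ~ e  [subst: {-} | 1 pending]
  bind e := List (c -> a)
step 2: unify b ~ d  [subst: {e:=List (c -> a)} | 0 pending]
  bind b := d

Answer: b:=d e:=List (c -> a)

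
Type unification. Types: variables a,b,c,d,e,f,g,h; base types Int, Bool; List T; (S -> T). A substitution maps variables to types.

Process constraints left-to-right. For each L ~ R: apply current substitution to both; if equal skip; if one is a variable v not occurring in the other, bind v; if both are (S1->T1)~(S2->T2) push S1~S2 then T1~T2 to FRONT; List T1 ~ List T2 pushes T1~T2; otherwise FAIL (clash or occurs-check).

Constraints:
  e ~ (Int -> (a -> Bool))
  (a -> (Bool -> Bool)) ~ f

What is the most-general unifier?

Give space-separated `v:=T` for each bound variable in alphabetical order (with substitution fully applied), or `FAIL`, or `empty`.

Answer: e:=(Int -> (a -> Bool)) f:=(a -> (Bool -> Bool))

Derivation:
step 1: unify e ~ (Int -> (a -> Bool))  [subst: {-} | 1 pending]
  bind e := (Int -> (a -> Bool))
step 2: unify (a -> (Bool -> Bool)) ~ f  [subst: {e:=(Int -> (a -> Bool))} | 0 pending]
  bind f := (a -> (Bool -> Bool))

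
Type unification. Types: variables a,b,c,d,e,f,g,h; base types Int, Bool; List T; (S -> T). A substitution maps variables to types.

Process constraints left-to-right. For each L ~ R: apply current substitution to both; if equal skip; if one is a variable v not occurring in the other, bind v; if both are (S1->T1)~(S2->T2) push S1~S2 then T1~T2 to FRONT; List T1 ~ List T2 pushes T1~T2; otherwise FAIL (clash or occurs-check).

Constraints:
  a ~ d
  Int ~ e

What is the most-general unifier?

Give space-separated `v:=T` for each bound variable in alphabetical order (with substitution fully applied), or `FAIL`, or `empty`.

step 1: unify a ~ d  [subst: {-} | 1 pending]
  bind a := d
step 2: unify Int ~ e  [subst: {a:=d} | 0 pending]
  bind e := Int

Answer: a:=d e:=Int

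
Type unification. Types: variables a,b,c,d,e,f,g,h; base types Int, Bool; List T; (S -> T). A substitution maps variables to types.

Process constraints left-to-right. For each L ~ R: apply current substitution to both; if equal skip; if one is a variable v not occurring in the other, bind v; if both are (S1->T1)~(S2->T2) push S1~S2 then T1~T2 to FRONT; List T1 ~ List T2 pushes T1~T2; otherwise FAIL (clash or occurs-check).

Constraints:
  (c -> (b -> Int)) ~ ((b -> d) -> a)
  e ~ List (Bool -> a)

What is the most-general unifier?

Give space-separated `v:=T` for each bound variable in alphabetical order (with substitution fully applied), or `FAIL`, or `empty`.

step 1: unify (c -> (b -> Int)) ~ ((b -> d) -> a)  [subst: {-} | 1 pending]
  -> decompose arrow: push c~(b -> d), (b -> Int)~a
step 2: unify c ~ (b -> d)  [subst: {-} | 2 pending]
  bind c := (b -> d)
step 3: unify (b -> Int) ~ a  [subst: {c:=(b -> d)} | 1 pending]
  bind a := (b -> Int)
step 4: unify e ~ List (Bool -> (b -> Int))  [subst: {c:=(b -> d), a:=(b -> Int)} | 0 pending]
  bind e := List (Bool -> (b -> Int))

Answer: a:=(b -> Int) c:=(b -> d) e:=List (Bool -> (b -> Int))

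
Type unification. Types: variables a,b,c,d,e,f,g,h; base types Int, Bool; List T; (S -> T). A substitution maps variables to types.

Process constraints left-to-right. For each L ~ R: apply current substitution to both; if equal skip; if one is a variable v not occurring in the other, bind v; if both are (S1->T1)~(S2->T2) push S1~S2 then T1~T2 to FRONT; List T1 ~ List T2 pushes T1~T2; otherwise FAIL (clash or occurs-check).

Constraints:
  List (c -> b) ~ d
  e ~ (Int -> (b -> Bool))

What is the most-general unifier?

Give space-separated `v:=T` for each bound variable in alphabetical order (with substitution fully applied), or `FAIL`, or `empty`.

Answer: d:=List (c -> b) e:=(Int -> (b -> Bool))

Derivation:
step 1: unify List (c -> b) ~ d  [subst: {-} | 1 pending]
  bind d := List (c -> b)
step 2: unify e ~ (Int -> (b -> Bool))  [subst: {d:=List (c -> b)} | 0 pending]
  bind e := (Int -> (b -> Bool))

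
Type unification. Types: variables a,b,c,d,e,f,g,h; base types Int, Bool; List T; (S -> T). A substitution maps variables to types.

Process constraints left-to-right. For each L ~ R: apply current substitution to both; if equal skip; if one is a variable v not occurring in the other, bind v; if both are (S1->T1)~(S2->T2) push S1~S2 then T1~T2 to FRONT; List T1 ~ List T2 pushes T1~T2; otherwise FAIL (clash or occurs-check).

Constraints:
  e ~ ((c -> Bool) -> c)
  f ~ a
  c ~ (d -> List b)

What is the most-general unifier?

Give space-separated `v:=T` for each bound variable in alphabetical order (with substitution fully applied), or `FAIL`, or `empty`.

Answer: c:=(d -> List b) e:=(((d -> List b) -> Bool) -> (d -> List b)) f:=a

Derivation:
step 1: unify e ~ ((c -> Bool) -> c)  [subst: {-} | 2 pending]
  bind e := ((c -> Bool) -> c)
step 2: unify f ~ a  [subst: {e:=((c -> Bool) -> c)} | 1 pending]
  bind f := a
step 3: unify c ~ (d -> List b)  [subst: {e:=((c -> Bool) -> c), f:=a} | 0 pending]
  bind c := (d -> List b)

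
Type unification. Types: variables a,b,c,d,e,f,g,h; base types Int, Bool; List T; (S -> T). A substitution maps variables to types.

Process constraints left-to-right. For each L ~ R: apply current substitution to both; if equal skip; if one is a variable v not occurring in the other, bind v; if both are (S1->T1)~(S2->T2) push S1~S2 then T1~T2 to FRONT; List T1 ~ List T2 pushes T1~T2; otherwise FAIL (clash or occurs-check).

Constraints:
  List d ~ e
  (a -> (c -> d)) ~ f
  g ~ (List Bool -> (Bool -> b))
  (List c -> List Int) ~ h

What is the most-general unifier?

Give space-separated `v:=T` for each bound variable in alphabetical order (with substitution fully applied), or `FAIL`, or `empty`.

Answer: e:=List d f:=(a -> (c -> d)) g:=(List Bool -> (Bool -> b)) h:=(List c -> List Int)

Derivation:
step 1: unify List d ~ e  [subst: {-} | 3 pending]
  bind e := List d
step 2: unify (a -> (c -> d)) ~ f  [subst: {e:=List d} | 2 pending]
  bind f := (a -> (c -> d))
step 3: unify g ~ (List Bool -> (Bool -> b))  [subst: {e:=List d, f:=(a -> (c -> d))} | 1 pending]
  bind g := (List Bool -> (Bool -> b))
step 4: unify (List c -> List Int) ~ h  [subst: {e:=List d, f:=(a -> (c -> d)), g:=(List Bool -> (Bool -> b))} | 0 pending]
  bind h := (List c -> List Int)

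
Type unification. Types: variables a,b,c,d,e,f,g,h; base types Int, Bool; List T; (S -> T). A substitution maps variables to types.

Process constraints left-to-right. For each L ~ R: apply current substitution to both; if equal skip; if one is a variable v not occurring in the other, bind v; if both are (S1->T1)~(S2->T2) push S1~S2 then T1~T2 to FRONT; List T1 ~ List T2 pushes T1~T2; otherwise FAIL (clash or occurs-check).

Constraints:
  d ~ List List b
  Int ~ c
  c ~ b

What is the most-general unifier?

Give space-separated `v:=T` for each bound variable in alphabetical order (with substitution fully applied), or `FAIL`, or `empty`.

step 1: unify d ~ List List b  [subst: {-} | 2 pending]
  bind d := List List b
step 2: unify Int ~ c  [subst: {d:=List List b} | 1 pending]
  bind c := Int
step 3: unify Int ~ b  [subst: {d:=List List b, c:=Int} | 0 pending]
  bind b := Int

Answer: b:=Int c:=Int d:=List List Int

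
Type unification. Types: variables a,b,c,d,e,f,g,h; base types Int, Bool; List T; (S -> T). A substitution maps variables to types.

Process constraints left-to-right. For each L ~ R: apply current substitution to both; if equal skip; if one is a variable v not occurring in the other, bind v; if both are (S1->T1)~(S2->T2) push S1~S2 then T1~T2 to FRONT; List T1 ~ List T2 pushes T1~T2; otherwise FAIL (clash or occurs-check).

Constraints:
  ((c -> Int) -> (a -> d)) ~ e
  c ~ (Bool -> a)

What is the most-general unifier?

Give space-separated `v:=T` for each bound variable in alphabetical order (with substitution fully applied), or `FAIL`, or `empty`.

step 1: unify ((c -> Int) -> (a -> d)) ~ e  [subst: {-} | 1 pending]
  bind e := ((c -> Int) -> (a -> d))
step 2: unify c ~ (Bool -> a)  [subst: {e:=((c -> Int) -> (a -> d))} | 0 pending]
  bind c := (Bool -> a)

Answer: c:=(Bool -> a) e:=(((Bool -> a) -> Int) -> (a -> d))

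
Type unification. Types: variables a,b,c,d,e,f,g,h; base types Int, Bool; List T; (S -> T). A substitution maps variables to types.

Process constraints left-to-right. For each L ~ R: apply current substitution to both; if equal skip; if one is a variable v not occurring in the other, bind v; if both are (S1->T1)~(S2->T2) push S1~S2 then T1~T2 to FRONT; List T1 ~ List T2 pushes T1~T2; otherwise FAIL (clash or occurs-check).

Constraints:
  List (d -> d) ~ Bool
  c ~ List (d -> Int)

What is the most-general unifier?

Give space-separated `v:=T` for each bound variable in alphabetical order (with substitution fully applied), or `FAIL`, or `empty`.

Answer: FAIL

Derivation:
step 1: unify List (d -> d) ~ Bool  [subst: {-} | 1 pending]
  clash: List (d -> d) vs Bool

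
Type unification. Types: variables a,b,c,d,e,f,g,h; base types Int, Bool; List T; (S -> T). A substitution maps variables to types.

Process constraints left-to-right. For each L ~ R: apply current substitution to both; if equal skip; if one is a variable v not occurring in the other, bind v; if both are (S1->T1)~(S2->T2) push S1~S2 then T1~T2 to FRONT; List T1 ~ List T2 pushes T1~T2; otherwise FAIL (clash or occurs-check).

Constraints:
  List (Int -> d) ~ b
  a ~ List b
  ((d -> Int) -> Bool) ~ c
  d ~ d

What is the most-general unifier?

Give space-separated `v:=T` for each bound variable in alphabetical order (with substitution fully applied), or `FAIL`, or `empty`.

Answer: a:=List List (Int -> d) b:=List (Int -> d) c:=((d -> Int) -> Bool)

Derivation:
step 1: unify List (Int -> d) ~ b  [subst: {-} | 3 pending]
  bind b := List (Int -> d)
step 2: unify a ~ List List (Int -> d)  [subst: {b:=List (Int -> d)} | 2 pending]
  bind a := List List (Int -> d)
step 3: unify ((d -> Int) -> Bool) ~ c  [subst: {b:=List (Int -> d), a:=List List (Int -> d)} | 1 pending]
  bind c := ((d -> Int) -> Bool)
step 4: unify d ~ d  [subst: {b:=List (Int -> d), a:=List List (Int -> d), c:=((d -> Int) -> Bool)} | 0 pending]
  -> identical, skip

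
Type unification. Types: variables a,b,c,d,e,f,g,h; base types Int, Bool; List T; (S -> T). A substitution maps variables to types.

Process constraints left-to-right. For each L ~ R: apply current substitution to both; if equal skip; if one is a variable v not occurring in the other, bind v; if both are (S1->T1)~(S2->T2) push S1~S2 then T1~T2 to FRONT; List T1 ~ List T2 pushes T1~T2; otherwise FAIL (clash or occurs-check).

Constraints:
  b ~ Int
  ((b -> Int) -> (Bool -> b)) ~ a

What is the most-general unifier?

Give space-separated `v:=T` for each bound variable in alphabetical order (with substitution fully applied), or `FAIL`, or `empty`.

step 1: unify b ~ Int  [subst: {-} | 1 pending]
  bind b := Int
step 2: unify ((Int -> Int) -> (Bool -> Int)) ~ a  [subst: {b:=Int} | 0 pending]
  bind a := ((Int -> Int) -> (Bool -> Int))

Answer: a:=((Int -> Int) -> (Bool -> Int)) b:=Int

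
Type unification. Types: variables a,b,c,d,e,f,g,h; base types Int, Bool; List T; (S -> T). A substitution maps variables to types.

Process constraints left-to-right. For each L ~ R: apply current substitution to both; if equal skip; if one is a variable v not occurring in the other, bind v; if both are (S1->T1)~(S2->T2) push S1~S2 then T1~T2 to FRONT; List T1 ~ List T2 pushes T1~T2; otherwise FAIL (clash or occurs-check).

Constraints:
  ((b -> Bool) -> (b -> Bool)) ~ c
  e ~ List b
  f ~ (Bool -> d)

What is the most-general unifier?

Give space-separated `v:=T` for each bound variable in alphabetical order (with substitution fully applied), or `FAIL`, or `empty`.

step 1: unify ((b -> Bool) -> (b -> Bool)) ~ c  [subst: {-} | 2 pending]
  bind c := ((b -> Bool) -> (b -> Bool))
step 2: unify e ~ List b  [subst: {c:=((b -> Bool) -> (b -> Bool))} | 1 pending]
  bind e := List b
step 3: unify f ~ (Bool -> d)  [subst: {c:=((b -> Bool) -> (b -> Bool)), e:=List b} | 0 pending]
  bind f := (Bool -> d)

Answer: c:=((b -> Bool) -> (b -> Bool)) e:=List b f:=(Bool -> d)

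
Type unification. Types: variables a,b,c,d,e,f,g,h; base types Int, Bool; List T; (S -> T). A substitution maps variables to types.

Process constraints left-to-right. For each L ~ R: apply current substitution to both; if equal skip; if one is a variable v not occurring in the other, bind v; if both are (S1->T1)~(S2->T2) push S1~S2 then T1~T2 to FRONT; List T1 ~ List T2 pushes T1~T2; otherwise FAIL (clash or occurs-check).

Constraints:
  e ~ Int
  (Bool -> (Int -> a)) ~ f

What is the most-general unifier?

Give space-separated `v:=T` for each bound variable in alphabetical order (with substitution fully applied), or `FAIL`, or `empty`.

Answer: e:=Int f:=(Bool -> (Int -> a))

Derivation:
step 1: unify e ~ Int  [subst: {-} | 1 pending]
  bind e := Int
step 2: unify (Bool -> (Int -> a)) ~ f  [subst: {e:=Int} | 0 pending]
  bind f := (Bool -> (Int -> a))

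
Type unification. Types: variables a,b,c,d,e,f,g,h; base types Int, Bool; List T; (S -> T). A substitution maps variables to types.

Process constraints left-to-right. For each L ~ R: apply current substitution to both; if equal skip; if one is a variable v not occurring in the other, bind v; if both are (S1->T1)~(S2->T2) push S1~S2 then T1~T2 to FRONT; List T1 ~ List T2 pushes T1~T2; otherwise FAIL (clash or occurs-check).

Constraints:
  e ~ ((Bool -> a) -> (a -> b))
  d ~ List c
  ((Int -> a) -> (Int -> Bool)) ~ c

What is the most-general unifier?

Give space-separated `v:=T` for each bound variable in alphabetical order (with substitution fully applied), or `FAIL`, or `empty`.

step 1: unify e ~ ((Bool -> a) -> (a -> b))  [subst: {-} | 2 pending]
  bind e := ((Bool -> a) -> (a -> b))
step 2: unify d ~ List c  [subst: {e:=((Bool -> a) -> (a -> b))} | 1 pending]
  bind d := List c
step 3: unify ((Int -> a) -> (Int -> Bool)) ~ c  [subst: {e:=((Bool -> a) -> (a -> b)), d:=List c} | 0 pending]
  bind c := ((Int -> a) -> (Int -> Bool))

Answer: c:=((Int -> a) -> (Int -> Bool)) d:=List ((Int -> a) -> (Int -> Bool)) e:=((Bool -> a) -> (a -> b))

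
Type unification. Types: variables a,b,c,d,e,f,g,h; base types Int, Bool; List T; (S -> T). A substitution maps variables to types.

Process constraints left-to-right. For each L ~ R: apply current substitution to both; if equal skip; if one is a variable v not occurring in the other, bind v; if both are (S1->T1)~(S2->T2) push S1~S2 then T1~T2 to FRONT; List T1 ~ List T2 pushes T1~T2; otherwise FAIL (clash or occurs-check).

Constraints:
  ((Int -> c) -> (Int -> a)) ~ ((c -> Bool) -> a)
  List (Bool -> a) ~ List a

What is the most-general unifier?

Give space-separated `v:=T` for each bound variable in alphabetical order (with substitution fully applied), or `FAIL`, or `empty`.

Answer: FAIL

Derivation:
step 1: unify ((Int -> c) -> (Int -> a)) ~ ((c -> Bool) -> a)  [subst: {-} | 1 pending]
  -> decompose arrow: push (Int -> c)~(c -> Bool), (Int -> a)~a
step 2: unify (Int -> c) ~ (c -> Bool)  [subst: {-} | 2 pending]
  -> decompose arrow: push Int~c, c~Bool
step 3: unify Int ~ c  [subst: {-} | 3 pending]
  bind c := Int
step 4: unify Int ~ Bool  [subst: {c:=Int} | 2 pending]
  clash: Int vs Bool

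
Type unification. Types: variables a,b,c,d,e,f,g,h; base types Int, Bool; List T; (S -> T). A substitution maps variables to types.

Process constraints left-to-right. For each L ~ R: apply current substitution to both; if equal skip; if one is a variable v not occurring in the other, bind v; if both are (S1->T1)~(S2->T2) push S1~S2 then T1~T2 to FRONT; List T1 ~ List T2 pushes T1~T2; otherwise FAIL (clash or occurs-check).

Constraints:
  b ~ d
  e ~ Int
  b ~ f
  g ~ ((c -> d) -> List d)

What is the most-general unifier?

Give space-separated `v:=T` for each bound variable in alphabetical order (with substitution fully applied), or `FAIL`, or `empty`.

step 1: unify b ~ d  [subst: {-} | 3 pending]
  bind b := d
step 2: unify e ~ Int  [subst: {b:=d} | 2 pending]
  bind e := Int
step 3: unify d ~ f  [subst: {b:=d, e:=Int} | 1 pending]
  bind d := f
step 4: unify g ~ ((c -> f) -> List f)  [subst: {b:=d, e:=Int, d:=f} | 0 pending]
  bind g := ((c -> f) -> List f)

Answer: b:=f d:=f e:=Int g:=((c -> f) -> List f)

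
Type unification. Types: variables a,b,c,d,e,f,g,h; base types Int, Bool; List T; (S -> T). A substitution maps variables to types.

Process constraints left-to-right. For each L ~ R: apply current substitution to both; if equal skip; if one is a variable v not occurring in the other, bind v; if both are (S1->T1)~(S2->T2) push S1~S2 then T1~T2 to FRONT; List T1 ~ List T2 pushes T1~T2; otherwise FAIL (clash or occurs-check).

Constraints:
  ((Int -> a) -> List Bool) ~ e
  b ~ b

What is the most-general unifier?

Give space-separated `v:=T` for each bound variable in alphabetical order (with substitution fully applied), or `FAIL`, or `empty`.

Answer: e:=((Int -> a) -> List Bool)

Derivation:
step 1: unify ((Int -> a) -> List Bool) ~ e  [subst: {-} | 1 pending]
  bind e := ((Int -> a) -> List Bool)
step 2: unify b ~ b  [subst: {e:=((Int -> a) -> List Bool)} | 0 pending]
  -> identical, skip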